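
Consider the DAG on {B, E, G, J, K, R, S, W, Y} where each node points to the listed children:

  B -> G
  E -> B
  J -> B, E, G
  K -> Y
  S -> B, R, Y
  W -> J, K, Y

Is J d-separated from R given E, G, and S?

Yes

There are 5 undirected paths between J and R; checking each against the conditioning set {E, G, S}:
Path 1: J → G ← B ← S → R
  S is a fork here and S is conditioned on, so the path is blocked at S.
Path 2: J ← W → K → Y ← S → R
  Y is a collider here and neither Y nor any of its descendants is conditioned on, so the collider stays closed — the path is blocked at Y.
Path 3: J ← W → Y ← S → R
  Y is a collider here and neither Y nor any of its descendants is conditioned on, so the collider stays closed — the path is blocked at Y.
Path 4: J → E → B ← S → R
  E is a chain here and E is conditioned on, so the path is blocked at E.
Path 5: J → B ← S → R
  S is a fork here and S is conditioned on, so the path is blocked at S.
All paths are blocked; J ⊥ R | {E, G, S} holds.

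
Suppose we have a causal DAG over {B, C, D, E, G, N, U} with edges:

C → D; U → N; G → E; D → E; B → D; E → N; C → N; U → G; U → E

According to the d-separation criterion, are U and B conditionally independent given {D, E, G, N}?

No

There are 6 undirected paths between U and B; checking each against the conditioning set {D, E, G, N}:
  1. U → E → N ← C → D ← B — E:chain[blocks]; N:collider[open]; C:fork[open]; D:collider[open] ⇒ blocked
  2. U → E ← D ← B — E:collider[open]; D:chain[blocks] ⇒ blocked
  3. U → N ← E ← D ← B — N:collider[open]; E:chain[blocks]; D:chain[blocks] ⇒ blocked
  4. U → N ← C → D ← B — N:collider[open]; C:fork[open]; D:collider[open] ⇒ active
  5. U → G → E → N ← C → D ← B — G:chain[blocks]; E:chain[blocks]; N:collider[open]; C:fork[open]; D:collider[open] ⇒ blocked
  6. U → G → E ← D ← B — G:chain[blocks]; E:collider[open]; D:chain[blocks] ⇒ blocked
Because an active path exists, U and B are not d-separated.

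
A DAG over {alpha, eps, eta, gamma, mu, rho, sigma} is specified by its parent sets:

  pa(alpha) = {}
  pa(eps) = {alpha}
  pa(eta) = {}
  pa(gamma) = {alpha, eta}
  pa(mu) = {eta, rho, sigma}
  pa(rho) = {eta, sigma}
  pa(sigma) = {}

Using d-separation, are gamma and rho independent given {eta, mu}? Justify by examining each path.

Enumerating the 3 paths from gamma to rho and testing each for blocking by {eta, mu}:
Path 1: gamma ← eta → mu ← rho
  eta is a fork here and eta is conditioned on, so the path is blocked at eta.
Path 2: gamma ← eta → mu ← sigma → rho
  eta is a fork here and eta is conditioned on, so the path is blocked at eta.
Path 3: gamma ← eta → rho
  eta is a fork here and eta is conditioned on, so the path is blocked at eta.
All paths are blocked; gamma ⊥ rho | {eta, mu} holds.

Yes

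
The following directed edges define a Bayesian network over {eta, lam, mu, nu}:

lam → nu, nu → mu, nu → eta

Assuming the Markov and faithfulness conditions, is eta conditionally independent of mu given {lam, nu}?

There is one path between eta and mu:
Path 1: eta ← nu → mu
  nu is a fork here and nu is conditioned on, so the path is blocked at nu.
Since every path is blocked, d-separation holds.

Yes — eta and mu are d-separated given {lam, nu}.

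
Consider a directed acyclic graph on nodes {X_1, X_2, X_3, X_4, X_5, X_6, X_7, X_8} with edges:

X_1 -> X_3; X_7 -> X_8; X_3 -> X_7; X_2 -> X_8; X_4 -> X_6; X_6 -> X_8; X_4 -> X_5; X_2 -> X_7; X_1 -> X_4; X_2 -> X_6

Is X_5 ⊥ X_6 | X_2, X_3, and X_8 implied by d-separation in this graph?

Enumerating the 5 paths from X_5 to X_6 and testing each for blocking by {X_2, X_3, X_8}:
Path 1: X_5 ← X_4 ← X_1 → X_3 → X_7 → X_8 ← X_2 → X_6
  X_3 is a chain here and X_3 is conditioned on, so the path is blocked at X_3.
Path 2: X_5 ← X_4 ← X_1 → X_3 → X_7 → X_8 ← X_6
  X_3 is a chain here and X_3 is conditioned on, so the path is blocked at X_3.
Path 3: X_5 ← X_4 ← X_1 → X_3 → X_7 ← X_2 → X_8 ← X_6
  X_3 is a chain here and X_3 is conditioned on, so the path is blocked at X_3.
Path 4: X_5 ← X_4 ← X_1 → X_3 → X_7 ← X_2 → X_6
  X_3 is a chain here and X_3 is conditioned on, so the path is blocked at X_3.
Path 5: X_5 ← X_4 → X_6
  X_4 is a fork and X_4 is not conditioned on — no node blocks this path, so it is active.
At least one path is unblocked, so d-separation fails.

No — X_5 and X_6 are not d-separated given {X_2, X_3, X_8}.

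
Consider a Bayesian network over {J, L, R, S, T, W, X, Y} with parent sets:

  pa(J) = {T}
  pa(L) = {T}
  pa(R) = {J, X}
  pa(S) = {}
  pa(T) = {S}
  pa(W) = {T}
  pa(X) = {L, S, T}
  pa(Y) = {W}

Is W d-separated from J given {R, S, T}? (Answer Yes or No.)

Yes — W and J are d-separated given {R, S, T}.

Enumerating the 4 paths from W to J and testing each for blocking by {R, S, T}:
  1. W ← T → L → X → R ← J — T:fork[blocks]; L:chain[open]; X:chain[open]; R:collider[open] ⇒ blocked
  2. W ← T → J — T:fork[blocks] ⇒ blocked
  3. W ← T ← S → X → R ← J — T:chain[blocks]; S:fork[blocks]; X:chain[open]; R:collider[open] ⇒ blocked
  4. W ← T → X → R ← J — T:fork[blocks]; X:chain[open]; R:collider[open] ⇒ blocked
All paths are blocked; W ⊥ J | {R, S, T} holds.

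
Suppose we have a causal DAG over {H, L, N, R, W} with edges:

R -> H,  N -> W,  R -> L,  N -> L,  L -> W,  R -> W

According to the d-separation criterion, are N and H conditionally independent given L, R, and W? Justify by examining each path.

4 paths connect N and H; each must be blocked for d-separation to hold:
Path 1: N → W ← R → H
  R is a fork here and R is conditioned on, so the path is blocked at R.
Path 2: N → W ← L ← R → H
  L is a chain here and L is conditioned on, so the path is blocked at L.
Path 3: N → L → W ← R → H
  L is a chain here and L is conditioned on, so the path is blocked at L.
Path 4: N → L ← R → H
  R is a fork here and R is conditioned on, so the path is blocked at R.
All paths are blocked; N ⊥ H | {L, R, W} holds.

Yes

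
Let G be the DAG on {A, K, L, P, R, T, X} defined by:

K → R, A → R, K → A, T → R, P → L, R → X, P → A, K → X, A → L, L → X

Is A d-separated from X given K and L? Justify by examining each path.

We examine all 6 paths between A and X:
Path 1: A ← K → R → X
  K is a fork here and K is conditioned on, so the path is blocked at K.
Path 2: A ← K → X
  K is a fork here and K is conditioned on, so the path is blocked at K.
Path 3: A → L → X
  L is a chain here and L is conditioned on, so the path is blocked at L.
Path 4: A → R ← K → X
  R is a collider here and neither R nor any of its descendants is conditioned on, so the collider stays closed — the path is blocked at R.
Path 5: A → R → X
  R is a chain and R is not conditioned on — no node blocks this path, so it is active.
Path 6: A ← P → L → X
  L is a chain here and L is conditioned on, so the path is blocked at L.
Since the path A → R → X is active, A and X are not d-separated given {K, L}.

No — A and X are not d-separated given {K, L}.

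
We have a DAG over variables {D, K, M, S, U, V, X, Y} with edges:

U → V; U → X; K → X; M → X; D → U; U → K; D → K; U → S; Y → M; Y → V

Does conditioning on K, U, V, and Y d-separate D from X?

There are 6 undirected paths between D and X; checking each against the conditioning set {K, U, V, Y}:
Path 1: D → K → X
  K is a chain here and K is conditioned on, so the path is blocked at K.
Path 2: D → K ← U → X
  U is a fork here and U is conditioned on, so the path is blocked at U.
Path 3: D → K ← U → V ← Y → M → X
  U is a fork here and U is conditioned on, so the path is blocked at U.
Path 4: D → U → K → X
  U is a chain here and U is conditioned on, so the path is blocked at U.
Path 5: D → U → X
  U is a chain here and U is conditioned on, so the path is blocked at U.
Path 6: D → U → V ← Y → M → X
  U is a chain here and U is conditioned on, so the path is blocked at U.
All paths are blocked; D ⊥ X | {K, U, V, Y} holds.

Yes — D and X are d-separated given {K, U, V, Y}.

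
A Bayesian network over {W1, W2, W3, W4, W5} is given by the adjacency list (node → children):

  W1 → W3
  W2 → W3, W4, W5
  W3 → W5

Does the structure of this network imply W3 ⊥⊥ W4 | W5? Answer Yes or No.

No

Enumerating the 2 paths from W3 to W4 and testing each for blocking by {W5}:
Path 1: W3 → W5 ← W2 → W4
  W5 is a collider and W5 is conditioned on, which opens it; W2 is a fork and W2 is not conditioned on — no node blocks this path, so it is active.
Path 2: W3 ← W2 → W4
  W2 is a fork and W2 is not conditioned on — no node blocks this path, so it is active.
Because an active path exists, W3 and W4 are not d-separated.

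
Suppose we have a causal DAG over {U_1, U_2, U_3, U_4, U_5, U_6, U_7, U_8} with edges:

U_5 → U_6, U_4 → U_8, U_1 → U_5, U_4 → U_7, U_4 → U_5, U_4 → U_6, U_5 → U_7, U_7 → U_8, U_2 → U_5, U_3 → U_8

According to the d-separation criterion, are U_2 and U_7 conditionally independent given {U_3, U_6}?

Enumerating the 5 paths from U_2 to U_7 and testing each for blocking by {U_3, U_6}:
Path 1: U_2 → U_5 → U_7
  U_5 is a chain and U_5 is not conditioned on — no node blocks this path, so it is active.
Path 2: U_2 → U_5 → U_6 ← U_4 → U_7
  U_5 is a chain and U_5 is not conditioned on; U_6 is a collider and U_6 is conditioned on, which opens it; U_4 is a fork and U_4 is not conditioned on — no node blocks this path, so it is active.
Path 3: U_2 → U_5 → U_6 ← U_4 → U_8 ← U_7
  U_8 is a collider here and neither U_8 nor any of its descendants is conditioned on, so the collider stays closed — the path is blocked at U_8.
Path 4: U_2 → U_5 ← U_4 → U_7
  U_5 is a collider and its descendant U_6 is conditioned on, which opens it; U_4 is a fork and U_4 is not conditioned on — no node blocks this path, so it is active.
Path 5: U_2 → U_5 ← U_4 → U_8 ← U_7
  U_8 is a collider here and neither U_8 nor any of its descendants is conditioned on, so the collider stays closed — the path is blocked at U_8.
At least one path is unblocked, so d-separation fails.

No — U_2 and U_7 are not d-separated given {U_3, U_6}.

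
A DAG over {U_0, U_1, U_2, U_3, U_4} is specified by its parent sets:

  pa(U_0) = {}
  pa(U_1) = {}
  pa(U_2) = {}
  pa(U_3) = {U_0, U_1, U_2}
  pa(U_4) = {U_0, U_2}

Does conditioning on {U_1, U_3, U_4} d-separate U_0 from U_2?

No

We examine all 2 paths between U_0 and U_2:
Path 1: U_0 → U_4 ← U_2
  U_4 is a collider and U_4 is conditioned on, which opens it — no node blocks this path, so it is active.
Path 2: U_0 → U_3 ← U_2
  U_3 is a collider and U_3 is conditioned on, which opens it — no node blocks this path, so it is active.
At least one path is unblocked, so d-separation fails.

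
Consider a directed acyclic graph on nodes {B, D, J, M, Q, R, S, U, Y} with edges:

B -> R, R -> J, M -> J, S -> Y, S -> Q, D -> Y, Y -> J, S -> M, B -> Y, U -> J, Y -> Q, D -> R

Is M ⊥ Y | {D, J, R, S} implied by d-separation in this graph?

Enumerating the 5 paths from M to Y and testing each for blocking by {D, J, R, S}:
  1. M → J ← R ← D → Y — J:collider[open]; R:chain[blocks]; D:fork[blocks] ⇒ blocked
  2. M → J ← R ← B → Y — J:collider[open]; R:chain[blocks]; B:fork[open] ⇒ blocked
  3. M → J ← Y — J:collider[open] ⇒ active
  4. M ← S → Q ← Y — S:fork[blocks]; Q:collider[blocks] ⇒ blocked
  5. M ← S → Y — S:fork[blocks] ⇒ blocked
At least one path is unblocked, so d-separation fails.

No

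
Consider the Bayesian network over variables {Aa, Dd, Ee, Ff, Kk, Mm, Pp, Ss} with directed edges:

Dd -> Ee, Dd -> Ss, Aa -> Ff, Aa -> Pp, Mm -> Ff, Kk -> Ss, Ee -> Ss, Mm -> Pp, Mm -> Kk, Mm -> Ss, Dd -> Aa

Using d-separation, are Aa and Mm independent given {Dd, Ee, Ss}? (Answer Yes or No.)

We examine all 6 paths between Aa and Mm:
Path 1: Aa → Ff ← Mm
  Ff is a collider here and neither Ff nor any of its descendants is conditioned on, so the collider stays closed — the path is blocked at Ff.
Path 2: Aa → Pp ← Mm
  Pp is a collider here and neither Pp nor any of its descendants is conditioned on, so the collider stays closed — the path is blocked at Pp.
Path 3: Aa ← Dd → Ss ← Mm
  Dd is a fork here and Dd is conditioned on, so the path is blocked at Dd.
Path 4: Aa ← Dd → Ss ← Kk ← Mm
  Dd is a fork here and Dd is conditioned on, so the path is blocked at Dd.
Path 5: Aa ← Dd → Ee → Ss ← Mm
  Dd is a fork here and Dd is conditioned on, so the path is blocked at Dd.
Path 6: Aa ← Dd → Ee → Ss ← Kk ← Mm
  Dd is a fork here and Dd is conditioned on, so the path is blocked at Dd.
Every path is blocked, so Aa and Mm are d-separated given {Dd, Ee, Ss}.

Yes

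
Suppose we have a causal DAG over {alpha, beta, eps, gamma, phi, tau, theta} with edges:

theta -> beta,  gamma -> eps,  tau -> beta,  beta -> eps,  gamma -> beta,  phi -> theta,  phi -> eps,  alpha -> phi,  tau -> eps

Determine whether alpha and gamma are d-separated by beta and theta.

Yes

We examine all 6 paths between alpha and gamma:
  1. alpha → phi → eps ← beta ← gamma — phi:chain[open]; eps:collider[blocks]; beta:chain[blocks] ⇒ blocked
  2. alpha → phi → eps ← tau → beta ← gamma — phi:chain[open]; eps:collider[blocks]; tau:fork[open]; beta:collider[open] ⇒ blocked
  3. alpha → phi → eps ← gamma — phi:chain[open]; eps:collider[blocks] ⇒ blocked
  4. alpha → phi → theta → beta ← tau → eps ← gamma — phi:chain[open]; theta:chain[blocks]; beta:collider[open]; tau:fork[open]; eps:collider[blocks] ⇒ blocked
  5. alpha → phi → theta → beta → eps ← gamma — phi:chain[open]; theta:chain[blocks]; beta:chain[blocks]; eps:collider[blocks] ⇒ blocked
  6. alpha → phi → theta → beta ← gamma — phi:chain[open]; theta:chain[blocks]; beta:collider[open] ⇒ blocked
Since every path is blocked, d-separation holds.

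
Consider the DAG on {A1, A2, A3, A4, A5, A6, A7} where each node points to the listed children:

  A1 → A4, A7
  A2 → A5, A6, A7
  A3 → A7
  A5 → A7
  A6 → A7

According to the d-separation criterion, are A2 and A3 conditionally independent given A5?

Enumerating the 3 paths from A2 to A3 and testing each for blocking by {A5}:
  1. A2 → A5 → A7 ← A3 — A5:chain[blocks]; A7:collider[blocks] ⇒ blocked
  2. A2 → A6 → A7 ← A3 — A6:chain[open]; A7:collider[blocks] ⇒ blocked
  3. A2 → A7 ← A3 — A7:collider[blocks] ⇒ blocked
Every path is blocked, so A2 and A3 are d-separated given {A5}.

Yes — A2 and A3 are d-separated given {A5}.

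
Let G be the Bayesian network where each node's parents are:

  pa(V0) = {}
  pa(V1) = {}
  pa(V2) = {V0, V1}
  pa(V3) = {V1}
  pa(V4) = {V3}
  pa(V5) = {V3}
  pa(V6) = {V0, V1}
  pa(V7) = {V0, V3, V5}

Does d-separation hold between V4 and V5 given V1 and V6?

We examine all 4 paths between V4 and V5:
  1. V4 ← V3 → V7 ← V5 — V3:fork[open]; V7:collider[blocks] ⇒ blocked
  2. V4 ← V3 → V5 — V3:fork[open] ⇒ active
  3. V4 ← V3 ← V1 → V2 ← V0 → V7 ← V5 — V3:chain[open]; V1:fork[blocks]; V2:collider[blocks]; V0:fork[open]; V7:collider[blocks] ⇒ blocked
  4. V4 ← V3 ← V1 → V6 ← V0 → V7 ← V5 — V3:chain[open]; V1:fork[blocks]; V6:collider[open]; V0:fork[open]; V7:collider[blocks] ⇒ blocked
At least one path is unblocked, so d-separation fails.

No — V4 and V5 are not d-separated given {V1, V6}.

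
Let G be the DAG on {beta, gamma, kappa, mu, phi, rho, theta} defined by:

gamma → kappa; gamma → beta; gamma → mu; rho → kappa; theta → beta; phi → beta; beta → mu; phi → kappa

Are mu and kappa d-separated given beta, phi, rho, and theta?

Enumerating the 4 paths from mu to kappa and testing each for blocking by {beta, phi, rho, theta}:
Path 1: mu ← beta ← phi → kappa
  beta is a chain here and beta is conditioned on, so the path is blocked at beta.
Path 2: mu ← beta ← gamma → kappa
  beta is a chain here and beta is conditioned on, so the path is blocked at beta.
Path 3: mu ← gamma → beta ← phi → kappa
  phi is a fork here and phi is conditioned on, so the path is blocked at phi.
Path 4: mu ← gamma → kappa
  gamma is a fork and gamma is not conditioned on — no node blocks this path, so it is active.
Because an active path exists, mu and kappa are not d-separated.

No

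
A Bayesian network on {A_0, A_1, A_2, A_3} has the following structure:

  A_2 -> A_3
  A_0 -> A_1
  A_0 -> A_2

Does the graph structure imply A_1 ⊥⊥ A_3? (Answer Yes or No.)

There is one path between A_1 and A_3:
Path 1: A_1 ← A_0 → A_2 → A_3
  A_0 is a fork and A_0 is not conditioned on; A_2 is a chain and A_2 is not conditioned on — no node blocks this path, so it is active.
At least one path is unblocked, so d-separation fails.

No — A_1 and A_3 are not d-separated given ∅.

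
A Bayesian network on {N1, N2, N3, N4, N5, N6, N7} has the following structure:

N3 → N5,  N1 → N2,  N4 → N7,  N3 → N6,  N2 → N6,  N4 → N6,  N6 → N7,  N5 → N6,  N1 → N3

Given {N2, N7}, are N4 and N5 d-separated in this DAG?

No

Enumerating the 6 paths from N4 to N5 and testing each for blocking by {N2, N7}:
Path 1: N4 → N7 ← N6 ← N3 → N5
  N7 is a collider and N7 is conditioned on, which opens it; N6 is a chain and N6 is not conditioned on; N3 is a fork and N3 is not conditioned on — no node blocks this path, so it is active.
Path 2: N4 → N7 ← N6 ← N2 ← N1 → N3 → N5
  N2 is a chain here and N2 is conditioned on, so the path is blocked at N2.
Path 3: N4 → N7 ← N6 ← N5
  N7 is a collider and N7 is conditioned on, which opens it; N6 is a chain and N6 is not conditioned on — no node blocks this path, so it is active.
Path 4: N4 → N6 ← N3 → N5
  N6 is a collider and its descendant N7 is conditioned on, which opens it; N3 is a fork and N3 is not conditioned on — no node blocks this path, so it is active.
Path 5: N4 → N6 ← N2 ← N1 → N3 → N5
  N2 is a chain here and N2 is conditioned on, so the path is blocked at N2.
Path 6: N4 → N6 ← N5
  N6 is a collider and its descendant N7 is conditioned on, which opens it — no node blocks this path, so it is active.
Because an active path exists, N4 and N5 are not d-separated.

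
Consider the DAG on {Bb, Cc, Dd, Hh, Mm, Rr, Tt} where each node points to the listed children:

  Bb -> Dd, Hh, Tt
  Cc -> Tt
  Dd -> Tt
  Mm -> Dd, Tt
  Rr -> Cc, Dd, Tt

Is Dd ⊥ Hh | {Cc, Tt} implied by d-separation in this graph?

No

Enumerating the 5 paths from Dd to Hh and testing each for blocking by {Cc, Tt}:
Path 1: Dd ← Bb → Hh
  Bb is a fork and Bb is not conditioned on — no node blocks this path, so it is active.
Path 2: Dd → Tt ← Bb → Hh
  Tt is a collider and Tt is conditioned on, which opens it; Bb is a fork and Bb is not conditioned on — no node blocks this path, so it is active.
Path 3: Dd ← Mm → Tt ← Bb → Hh
  Mm is a fork and Mm is not conditioned on; Tt is a collider and Tt is conditioned on, which opens it; Bb is a fork and Bb is not conditioned on — no node blocks this path, so it is active.
Path 4: Dd ← Rr → Tt ← Bb → Hh
  Rr is a fork and Rr is not conditioned on; Tt is a collider and Tt is conditioned on, which opens it; Bb is a fork and Bb is not conditioned on — no node blocks this path, so it is active.
Path 5: Dd ← Rr → Cc → Tt ← Bb → Hh
  Cc is a chain here and Cc is conditioned on, so the path is blocked at Cc.
Because an active path exists, Dd and Hh are not d-separated.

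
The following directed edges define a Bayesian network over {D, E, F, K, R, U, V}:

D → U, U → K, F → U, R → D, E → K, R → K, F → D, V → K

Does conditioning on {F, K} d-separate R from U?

No

3 paths connect R and U; each must be blocked for d-separation to hold:
Path 1: R → K ← U
  K is a collider and K is conditioned on, which opens it — no node blocks this path, so it is active.
Path 2: R → D ← F → U
  F is a fork here and F is conditioned on, so the path is blocked at F.
Path 3: R → D → U
  D is a chain and D is not conditioned on — no node blocks this path, so it is active.
Since the path R → K ← U is active, R and U are not d-separated given {F, K}.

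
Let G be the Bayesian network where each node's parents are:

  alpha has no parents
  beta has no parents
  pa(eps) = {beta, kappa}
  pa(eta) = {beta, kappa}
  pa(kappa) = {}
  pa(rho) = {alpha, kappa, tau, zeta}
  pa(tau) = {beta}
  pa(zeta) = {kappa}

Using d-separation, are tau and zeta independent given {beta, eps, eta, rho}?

No — tau and zeta are not d-separated given {beta, eps, eta, rho}.

6 paths connect tau and zeta; each must be blocked for d-separation to hold:
Path 1: tau ← beta → eps ← kappa → zeta
  beta is a fork here and beta is conditioned on, so the path is blocked at beta.
Path 2: tau ← beta → eps ← kappa → rho ← zeta
  beta is a fork here and beta is conditioned on, so the path is blocked at beta.
Path 3: tau ← beta → eta ← kappa → zeta
  beta is a fork here and beta is conditioned on, so the path is blocked at beta.
Path 4: tau ← beta → eta ← kappa → rho ← zeta
  beta is a fork here and beta is conditioned on, so the path is blocked at beta.
Path 5: tau → rho ← zeta
  rho is a collider and rho is conditioned on, which opens it — no node blocks this path, so it is active.
Path 6: tau → rho ← kappa → zeta
  rho is a collider and rho is conditioned on, which opens it; kappa is a fork and kappa is not conditioned on — no node blocks this path, so it is active.
At least one path is unblocked, so d-separation fails.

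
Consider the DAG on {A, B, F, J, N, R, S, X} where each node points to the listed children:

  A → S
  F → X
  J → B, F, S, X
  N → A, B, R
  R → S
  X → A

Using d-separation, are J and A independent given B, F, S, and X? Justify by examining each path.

No — J and A are not d-separated given {B, F, S, X}.

Enumerating the 6 paths from J to A and testing each for blocking by {B, F, S, X}:
Path 1: J → F → X → A
  F is a chain here and F is conditioned on, so the path is blocked at F.
Path 2: J → X → A
  X is a chain here and X is conditioned on, so the path is blocked at X.
Path 3: J → S ← A
  S is a collider and S is conditioned on, which opens it — no node blocks this path, so it is active.
Path 4: J → S ← R ← N → A
  S is a collider and S is conditioned on, which opens it; R is a chain and R is not conditioned on; N is a fork and N is not conditioned on — no node blocks this path, so it is active.
Path 5: J → B ← N → A
  B is a collider and B is conditioned on, which opens it; N is a fork and N is not conditioned on — no node blocks this path, so it is active.
Path 6: J → B ← N → R → S ← A
  B is a collider and B is conditioned on, which opens it; N is a fork and N is not conditioned on; R is a chain and R is not conditioned on; S is a collider and S is conditioned on, which opens it — no node blocks this path, so it is active.
Because an active path exists, J and A are not d-separated.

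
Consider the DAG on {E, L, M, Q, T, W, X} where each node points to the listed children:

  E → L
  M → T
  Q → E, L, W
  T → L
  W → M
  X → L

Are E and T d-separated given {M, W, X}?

Yes

Enumerating the 4 paths from E to T and testing each for blocking by {M, W, X}:
  1. E → L ← Q → W → M → T — L:collider[blocks]; Q:fork[open]; W:chain[blocks]; M:chain[blocks] ⇒ blocked
  2. E → L ← T — L:collider[blocks] ⇒ blocked
  3. E ← Q → L ← T — Q:fork[open]; L:collider[blocks] ⇒ blocked
  4. E ← Q → W → M → T — Q:fork[open]; W:chain[blocks]; M:chain[blocks] ⇒ blocked
All paths are blocked; E ⊥ T | {M, W, X} holds.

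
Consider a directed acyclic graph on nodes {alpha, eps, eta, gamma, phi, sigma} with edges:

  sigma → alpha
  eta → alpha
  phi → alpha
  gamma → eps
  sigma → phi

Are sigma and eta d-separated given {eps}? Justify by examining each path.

2 paths connect sigma and eta; each must be blocked for d-separation to hold:
Path 1: sigma → alpha ← eta
  alpha is a collider here and neither alpha nor any of its descendants is conditioned on, so the collider stays closed — the path is blocked at alpha.
Path 2: sigma → phi → alpha ← eta
  alpha is a collider here and neither alpha nor any of its descendants is conditioned on, so the collider stays closed — the path is blocked at alpha.
All paths are blocked; sigma ⊥ eta | {eps} holds.

Yes — sigma and eta are d-separated given {eps}.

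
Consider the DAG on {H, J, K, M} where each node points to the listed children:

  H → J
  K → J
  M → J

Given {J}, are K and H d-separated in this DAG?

There is one path between K and H:
Path 1: K → J ← H
  J is a collider and J is conditioned on, which opens it — no node blocks this path, so it is active.
At least one path is unblocked, so d-separation fails.

No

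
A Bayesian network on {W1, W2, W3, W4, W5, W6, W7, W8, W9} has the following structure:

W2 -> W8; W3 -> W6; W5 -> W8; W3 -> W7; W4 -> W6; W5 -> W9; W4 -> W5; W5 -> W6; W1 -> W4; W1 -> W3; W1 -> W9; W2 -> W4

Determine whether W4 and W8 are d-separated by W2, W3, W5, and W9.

Yes — W4 and W8 are d-separated given {W2, W3, W5, W9}.

Enumerating the 6 paths from W4 to W8 and testing each for blocking by {W2, W3, W5, W9}:
Path 1: W4 ← W2 → W8
  W2 is a fork here and W2 is conditioned on, so the path is blocked at W2.
Path 2: W4 → W5 → W8
  W5 is a chain here and W5 is conditioned on, so the path is blocked at W5.
Path 3: W4 ← W1 → W3 → W6 ← W5 → W8
  W3 is a chain here and W3 is conditioned on, so the path is blocked at W3.
Path 4: W4 ← W1 → W9 ← W5 → W8
  W5 is a fork here and W5 is conditioned on, so the path is blocked at W5.
Path 5: W4 → W6 ← W5 → W8
  W6 is a collider here and neither W6 nor any of its descendants is conditioned on, so the collider stays closed — the path is blocked at W6.
Path 6: W4 → W6 ← W3 ← W1 → W9 ← W5 → W8
  W6 is a collider here and neither W6 nor any of its descendants is conditioned on, so the collider stays closed — the path is blocked at W6.
All paths are blocked; W4 ⊥ W8 | {W2, W3, W5, W9} holds.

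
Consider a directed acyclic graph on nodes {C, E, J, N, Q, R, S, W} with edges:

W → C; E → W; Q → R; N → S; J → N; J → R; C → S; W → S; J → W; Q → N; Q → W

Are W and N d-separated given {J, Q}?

There are 6 undirected paths between W and N; checking each against the conditioning set {J, Q}:
Path 1: W → C → S ← N
  S is a collider here and neither S nor any of its descendants is conditioned on, so the collider stays closed — the path is blocked at S.
Path 2: W ← Q → R ← J → N
  Q is a fork here and Q is conditioned on, so the path is blocked at Q.
Path 3: W ← Q → N
  Q is a fork here and Q is conditioned on, so the path is blocked at Q.
Path 4: W → S ← N
  S is a collider here and neither S nor any of its descendants is conditioned on, so the collider stays closed — the path is blocked at S.
Path 5: W ← J → R ← Q → N
  J is a fork here and J is conditioned on, so the path is blocked at J.
Path 6: W ← J → N
  J is a fork here and J is conditioned on, so the path is blocked at J.
Every path is blocked, so W and N are d-separated given {J, Q}.

Yes — W and N are d-separated given {J, Q}.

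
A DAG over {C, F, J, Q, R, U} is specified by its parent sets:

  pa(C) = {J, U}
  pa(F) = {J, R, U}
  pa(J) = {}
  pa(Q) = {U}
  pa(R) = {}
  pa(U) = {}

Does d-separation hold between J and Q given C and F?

Enumerating the 2 paths from J to Q and testing each for blocking by {C, F}:
  1. J → C ← U → Q — C:collider[open]; U:fork[open] ⇒ active
  2. J → F ← U → Q — F:collider[open]; U:fork[open] ⇒ active
At least one path is unblocked, so d-separation fails.

No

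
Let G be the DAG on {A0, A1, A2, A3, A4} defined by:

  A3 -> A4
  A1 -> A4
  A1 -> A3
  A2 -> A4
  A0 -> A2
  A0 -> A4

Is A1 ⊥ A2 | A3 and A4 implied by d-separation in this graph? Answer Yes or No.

We examine all 4 paths between A1 and A2:
Path 1: A1 → A4 ← A2
  A4 is a collider and A4 is conditioned on, which opens it — no node blocks this path, so it is active.
Path 2: A1 → A4 ← A0 → A2
  A4 is a collider and A4 is conditioned on, which opens it; A0 is a fork and A0 is not conditioned on — no node blocks this path, so it is active.
Path 3: A1 → A3 → A4 ← A2
  A3 is a chain here and A3 is conditioned on, so the path is blocked at A3.
Path 4: A1 → A3 → A4 ← A0 → A2
  A3 is a chain here and A3 is conditioned on, so the path is blocked at A3.
At least one path is unblocked, so d-separation fails.

No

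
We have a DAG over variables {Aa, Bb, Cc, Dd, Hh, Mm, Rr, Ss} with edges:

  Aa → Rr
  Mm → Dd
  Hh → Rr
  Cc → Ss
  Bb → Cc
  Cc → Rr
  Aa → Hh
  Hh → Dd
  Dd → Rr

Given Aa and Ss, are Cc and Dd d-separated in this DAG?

There are 3 undirected paths between Cc and Dd; checking each against the conditioning set {Aa, Ss}:
  1. Cc → Rr ← Hh → Dd — Rr:collider[blocks]; Hh:fork[open] ⇒ blocked
  2. Cc → Rr ← Aa → Hh → Dd — Rr:collider[blocks]; Aa:fork[blocks]; Hh:chain[open] ⇒ blocked
  3. Cc → Rr ← Dd — Rr:collider[blocks] ⇒ blocked
Every path is blocked, so Cc and Dd are d-separated given {Aa, Ss}.

Yes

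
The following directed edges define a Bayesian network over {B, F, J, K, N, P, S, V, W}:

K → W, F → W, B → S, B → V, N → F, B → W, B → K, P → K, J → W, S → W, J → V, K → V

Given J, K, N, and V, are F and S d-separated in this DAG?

Yes

We examine all 6 paths between F and S:
Path 1: F → W ← S
  W is a collider here and neither W nor any of its descendants is conditioned on, so the collider stays closed — the path is blocked at W.
Path 2: F → W ← J → V ← K ← B → S
  W is a collider here and neither W nor any of its descendants is conditioned on, so the collider stays closed — the path is blocked at W.
Path 3: F → W ← J → V ← B → S
  W is a collider here and neither W nor any of its descendants is conditioned on, so the collider stays closed — the path is blocked at W.
Path 4: F → W ← K → V ← B → S
  W is a collider here and neither W nor any of its descendants is conditioned on, so the collider stays closed — the path is blocked at W.
Path 5: F → W ← K ← B → S
  W is a collider here and neither W nor any of its descendants is conditioned on, so the collider stays closed — the path is blocked at W.
Path 6: F → W ← B → S
  W is a collider here and neither W nor any of its descendants is conditioned on, so the collider stays closed — the path is blocked at W.
All paths are blocked; F ⊥ S | {J, K, N, V} holds.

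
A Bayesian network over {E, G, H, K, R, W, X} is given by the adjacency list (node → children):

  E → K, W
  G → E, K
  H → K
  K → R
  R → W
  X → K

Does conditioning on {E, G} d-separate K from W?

No — K and W are not d-separated given {E, G}.

There are 3 undirected paths between K and W; checking each against the conditioning set {E, G}:
Path 1: K ← E → W
  E is a fork here and E is conditioned on, so the path is blocked at E.
Path 2: K ← G → E → W
  G is a fork here and G is conditioned on, so the path is blocked at G.
Path 3: K → R → W
  R is a chain and R is not conditioned on — no node blocks this path, so it is active.
At least one path is unblocked, so d-separation fails.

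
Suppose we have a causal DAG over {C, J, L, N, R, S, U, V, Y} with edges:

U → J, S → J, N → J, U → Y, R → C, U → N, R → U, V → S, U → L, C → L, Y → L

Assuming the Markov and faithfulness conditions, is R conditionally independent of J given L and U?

Yes

Enumerating the 6 paths from R to J and testing each for blocking by {L, U}:
Path 1: R → C → L ← Y ← U → N → J
  U is a fork here and U is conditioned on, so the path is blocked at U.
Path 2: R → C → L ← Y ← U → J
  U is a fork here and U is conditioned on, so the path is blocked at U.
Path 3: R → C → L ← U → N → J
  U is a fork here and U is conditioned on, so the path is blocked at U.
Path 4: R → C → L ← U → J
  U is a fork here and U is conditioned on, so the path is blocked at U.
Path 5: R → U → N → J
  U is a chain here and U is conditioned on, so the path is blocked at U.
Path 6: R → U → J
  U is a chain here and U is conditioned on, so the path is blocked at U.
All paths are blocked; R ⊥ J | {L, U} holds.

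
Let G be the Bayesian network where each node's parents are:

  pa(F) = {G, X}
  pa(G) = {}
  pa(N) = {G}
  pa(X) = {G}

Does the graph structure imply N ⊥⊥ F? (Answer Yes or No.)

We examine all 2 paths between N and F:
Path 1: N ← G → X → F
  G is a fork and G is not conditioned on; X is a chain and X is not conditioned on — no node blocks this path, so it is active.
Path 2: N ← G → F
  G is a fork and G is not conditioned on — no node blocks this path, so it is active.
Since the path N ← G → X → F is active, N and F are not d-separated given ∅.

No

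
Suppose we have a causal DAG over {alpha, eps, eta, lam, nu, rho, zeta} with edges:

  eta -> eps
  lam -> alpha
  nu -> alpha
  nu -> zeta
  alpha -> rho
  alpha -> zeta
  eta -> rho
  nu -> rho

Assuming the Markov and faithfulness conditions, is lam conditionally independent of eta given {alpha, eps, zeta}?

We examine all 3 paths between lam and eta:
Path 1: lam → alpha ← nu → rho ← eta
  rho is a collider here and neither rho nor any of its descendants is conditioned on, so the collider stays closed — the path is blocked at rho.
Path 2: lam → alpha → rho ← eta
  alpha is a chain here and alpha is conditioned on, so the path is blocked at alpha.
Path 3: lam → alpha → zeta ← nu → rho ← eta
  alpha is a chain here and alpha is conditioned on, so the path is blocked at alpha.
Every path is blocked, so lam and eta are d-separated given {alpha, eps, zeta}.

Yes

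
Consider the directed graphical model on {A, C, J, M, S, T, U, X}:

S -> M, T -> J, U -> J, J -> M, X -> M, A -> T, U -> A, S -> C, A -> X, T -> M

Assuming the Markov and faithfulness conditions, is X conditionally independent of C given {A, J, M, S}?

Yes — X and C are d-separated given {A, J, M, S}.

There are 5 undirected paths between X and C; checking each against the conditioning set {A, J, M, S}:
  1. X ← A → T → M ← S → C — A:fork[blocks]; T:chain[open]; M:collider[open]; S:fork[blocks] ⇒ blocked
  2. X ← A → T → J → M ← S → C — A:fork[blocks]; T:chain[open]; J:chain[blocks]; M:collider[open]; S:fork[blocks] ⇒ blocked
  3. X ← A ← U → J ← T → M ← S → C — A:chain[blocks]; U:fork[open]; J:collider[open]; T:fork[open]; M:collider[open]; S:fork[blocks] ⇒ blocked
  4. X ← A ← U → J → M ← S → C — A:chain[blocks]; U:fork[open]; J:chain[blocks]; M:collider[open]; S:fork[blocks] ⇒ blocked
  5. X → M ← S → C — M:collider[open]; S:fork[blocks] ⇒ blocked
Every path is blocked, so X and C are d-separated given {A, J, M, S}.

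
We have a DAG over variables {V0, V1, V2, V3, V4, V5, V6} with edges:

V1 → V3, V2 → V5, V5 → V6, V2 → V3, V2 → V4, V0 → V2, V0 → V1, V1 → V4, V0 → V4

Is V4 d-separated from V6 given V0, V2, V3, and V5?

There are 5 undirected paths between V4 and V6; checking each against the conditioning set {V0, V2, V3, V5}:
Path 1: V4 ← V1 → V3 ← V2 → V5 → V6
  V2 is a fork here and V2 is conditioned on, so the path is blocked at V2.
Path 2: V4 ← V1 ← V0 → V2 → V5 → V6
  V0 is a fork here and V0 is conditioned on, so the path is blocked at V0.
Path 3: V4 ← V0 → V1 → V3 ← V2 → V5 → V6
  V0 is a fork here and V0 is conditioned on, so the path is blocked at V0.
Path 4: V4 ← V0 → V2 → V5 → V6
  V0 is a fork here and V0 is conditioned on, so the path is blocked at V0.
Path 5: V4 ← V2 → V5 → V6
  V2 is a fork here and V2 is conditioned on, so the path is blocked at V2.
Since every path is blocked, d-separation holds.

Yes — V4 and V6 are d-separated given {V0, V2, V3, V5}.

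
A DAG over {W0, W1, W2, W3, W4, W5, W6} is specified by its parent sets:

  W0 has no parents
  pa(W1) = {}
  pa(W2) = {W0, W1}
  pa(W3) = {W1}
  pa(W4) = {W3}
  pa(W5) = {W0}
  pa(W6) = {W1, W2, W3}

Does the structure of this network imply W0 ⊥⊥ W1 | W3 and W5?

Yes

Enumerating the 3 paths from W0 to W1 and testing each for blocking by {W3, W5}:
Path 1: W0 → W2 → W6 ← W3 ← W1
  W6 is a collider here and neither W6 nor any of its descendants is conditioned on, so the collider stays closed — the path is blocked at W6.
Path 2: W0 → W2 → W6 ← W1
  W6 is a collider here and neither W6 nor any of its descendants is conditioned on, so the collider stays closed — the path is blocked at W6.
Path 3: W0 → W2 ← W1
  W2 is a collider here and neither W2 nor any of its descendants is conditioned on, so the collider stays closed — the path is blocked at W2.
All paths are blocked; W0 ⊥ W1 | {W3, W5} holds.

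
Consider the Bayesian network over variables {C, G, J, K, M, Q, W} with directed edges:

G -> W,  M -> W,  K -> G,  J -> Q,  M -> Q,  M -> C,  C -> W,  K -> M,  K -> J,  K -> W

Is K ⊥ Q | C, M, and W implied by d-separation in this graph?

6 paths connect K and Q; each must be blocked for d-separation to hold:
Path 1: K → M → Q
  M is a chain here and M is conditioned on, so the path is blocked at M.
Path 2: K → W ← M → Q
  M is a fork here and M is conditioned on, so the path is blocked at M.
Path 3: K → W ← C ← M → Q
  C is a chain here and C is conditioned on, so the path is blocked at C.
Path 4: K → G → W ← M → Q
  M is a fork here and M is conditioned on, so the path is blocked at M.
Path 5: K → G → W ← C ← M → Q
  C is a chain here and C is conditioned on, so the path is blocked at C.
Path 6: K → J → Q
  J is a chain and J is not conditioned on — no node blocks this path, so it is active.
Since the path K → J → Q is active, K and Q are not d-separated given {C, M, W}.

No — K and Q are not d-separated given {C, M, W}.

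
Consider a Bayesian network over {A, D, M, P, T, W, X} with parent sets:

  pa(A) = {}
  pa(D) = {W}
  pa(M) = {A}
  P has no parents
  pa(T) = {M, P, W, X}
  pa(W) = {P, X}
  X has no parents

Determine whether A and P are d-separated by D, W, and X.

Yes

3 paths connect A and P; each must be blocked for d-separation to hold:
Path 1: A → M → T ← W ← P
  T is a collider here and neither T nor any of its descendants is conditioned on, so the collider stays closed — the path is blocked at T.
Path 2: A → M → T ← P
  T is a collider here and neither T nor any of its descendants is conditioned on, so the collider stays closed — the path is blocked at T.
Path 3: A → M → T ← X → W ← P
  T is a collider here and neither T nor any of its descendants is conditioned on, so the collider stays closed — the path is blocked at T.
Since every path is blocked, d-separation holds.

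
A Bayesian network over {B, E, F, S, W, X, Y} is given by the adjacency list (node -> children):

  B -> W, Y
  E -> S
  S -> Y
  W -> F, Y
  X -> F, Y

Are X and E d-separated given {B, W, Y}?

No

3 paths connect X and E; each must be blocked for d-separation to hold:
  1. X → Y ← S ← E — Y:collider[open]; S:chain[open] ⇒ active
  2. X → F ← W ← B → Y ← S ← E — F:collider[blocks]; W:chain[blocks]; B:fork[blocks]; Y:collider[open]; S:chain[open] ⇒ blocked
  3. X → F ← W → Y ← S ← E — F:collider[blocks]; W:fork[blocks]; Y:collider[open]; S:chain[open] ⇒ blocked
Since the path X → Y ← S ← E is active, X and E are not d-separated given {B, W, Y}.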